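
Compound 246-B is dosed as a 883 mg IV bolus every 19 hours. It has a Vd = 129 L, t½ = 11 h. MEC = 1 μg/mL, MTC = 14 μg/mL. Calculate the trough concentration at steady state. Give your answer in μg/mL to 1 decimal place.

τ/t½ = 19/11 ≈ 1.7273, so fraction remaining f = (1/2)^(19/11) ≈ 0.3020.
Accumulation ratio R = 1/(1 − f) ≈ 1/0.6980 ≈ 1.4327.
Each bolus raises the concentration by D/Vd = 883/129 ≈ 6.845 μg/mL.
Cmax,ss = C₀/(1 − f) ≈ 6.845/0.6980 ≈ 9.807 μg/mL.
Steady-state trough Cmin,ss = Cmax,ss·f ≈ 9.807 × 0.3020 ≈ 2.962 μg/mL.
Trough 3.0 μg/mL vs MEC 1 μg/mL: adequate.

3.0 μg/mL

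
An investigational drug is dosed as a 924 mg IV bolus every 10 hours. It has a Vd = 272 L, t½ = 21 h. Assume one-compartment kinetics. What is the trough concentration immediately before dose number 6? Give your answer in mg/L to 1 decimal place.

7.0 mg/L

f = (1/2)^(τ/t½) = (1/2)^(10/21) ≈ 0.7189.
C₀ = D/Vd = 924/272 ≈ 3.397 mg/L.
Before the 6th dose, 5 doses have been given. Superposition: Cmin = C₀·(f + f² + … + f^5).
≈ 3.397 × (0.7189 + 0.5168 + 0.3715 + 0.2671 + 0.1920) ≈ 3.397 × 2.0663 ≈ 7.019 mg/L.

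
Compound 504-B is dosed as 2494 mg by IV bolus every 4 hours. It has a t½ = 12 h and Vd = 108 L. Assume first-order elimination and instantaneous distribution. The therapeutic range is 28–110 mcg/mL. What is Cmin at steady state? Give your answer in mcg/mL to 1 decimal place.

τ/t½ = 4/12 ≈ 0.33333, so fraction remaining f = (1/2)^(4/12) ≈ 0.7937.
At steady state, accumulation factor R = 1/(1 − e^(−kτ)) ≈ 4.8473.
Each bolus raises the concentration by D/Vd = 2494/108 ≈ 23.093 mcg/mL.
Steady-state peak Cmax,ss = C₀·R ≈ 23.093 × 4.8473 ≈ 111.939 mcg/mL.
One interval later, Cmin,ss = Cmax,ss·e^(−kτ) ≈ 111.939 × 0.7937 ≈ 88.846 mcg/mL.
Trough 88.8 mcg/mL vs MEC 28 mcg/mL: adequate.

88.8 mcg/mL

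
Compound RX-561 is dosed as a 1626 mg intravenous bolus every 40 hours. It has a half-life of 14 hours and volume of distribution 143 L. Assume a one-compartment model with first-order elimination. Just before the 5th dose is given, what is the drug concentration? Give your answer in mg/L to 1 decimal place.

f = (1/2)^(τ/t½) = (1/2)^(40/14) ≈ 0.1380.
C₀ = D/Vd = 1626/143 ≈ 11.371 mg/L.
Before the 5th dose, 4 doses have been given. Superposition: Cmin = C₀·(f + f² + … + f^4).
≈ 11.371 × (0.1380 + 0.0190 + 0.0026 + 0.0004) ≈ 11.371 × 0.1600 ≈ 1.819 mg/L.

1.8 mg/L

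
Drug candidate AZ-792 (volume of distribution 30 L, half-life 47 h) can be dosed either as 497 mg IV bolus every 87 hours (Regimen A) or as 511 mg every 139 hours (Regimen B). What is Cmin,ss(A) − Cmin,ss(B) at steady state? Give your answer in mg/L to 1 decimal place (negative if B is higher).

3.8 mg/L

Regimen A: f = (1/2)^(87/47) ≈ 0.2772; Cmin,ss = (497/30)·f/(1−f) ≈ 6.353 mg/L.
Regimen B: f = (1/2)^(139/47) ≈ 0.1287; Cmin,ss = (511/30)·f/(1−f) ≈ 2.516 mg/L.
Difference ≈ 6.353 − 2.516 ≈ 3.837 mg/L.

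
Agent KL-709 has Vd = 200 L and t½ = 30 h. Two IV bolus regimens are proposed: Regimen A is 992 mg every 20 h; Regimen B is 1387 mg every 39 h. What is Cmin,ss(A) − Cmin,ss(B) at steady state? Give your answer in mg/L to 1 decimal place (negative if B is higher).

3.7 mg/L

Regimen A: f = (1/2)^(20/30) ≈ 0.6300; Cmin,ss = (992/200)·f/(1−f) ≈ 8.445 mg/L.
Regimen B: f = (1/2)^(39/30) ≈ 0.4061; Cmin,ss = (1387/200)·f/(1−f) ≈ 4.742 mg/L.
Difference ≈ 8.445 − 4.742 ≈ 3.703 mg/L.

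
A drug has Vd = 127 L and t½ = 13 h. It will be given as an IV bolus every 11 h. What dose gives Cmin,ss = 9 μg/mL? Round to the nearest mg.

912 mg

τ/t½ = 11/13 ≈ 0.84615, so f = (1/2)^(11/13) ≈ 0.556266.
Cmin,ss = (D/Vd)·f/(1−f), so D = Cmin,ss·Vd·(1−f)/f.
D = 9 × 127 × (1−f)/f ≈ 9 × 127 × 0.79770 ≈ 911.77 mg.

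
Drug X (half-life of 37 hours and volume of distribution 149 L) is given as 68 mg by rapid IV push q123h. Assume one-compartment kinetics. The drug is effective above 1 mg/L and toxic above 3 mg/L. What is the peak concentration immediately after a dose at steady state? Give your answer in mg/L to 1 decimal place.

Over one 123-h interval, 123/37 ≈ 3.3243 half-lives elapse, leaving f ≈ 0.0998 of each dose.
Accumulation ratio R = 1/(1 − f) ≈ 1/0.9002 ≈ 1.1109.
Single-dose peak C₀ = D/Vd = 68/149 ≈ 0.456 mg/L.
Steady-state peak Cmax,ss = C₀·R ≈ 0.456 × 1.1109 ≈ 0.507 mg/L.
Peak 0.5 mg/L vs MTC 3 mg/L: below toxic threshold.

0.5 mg/L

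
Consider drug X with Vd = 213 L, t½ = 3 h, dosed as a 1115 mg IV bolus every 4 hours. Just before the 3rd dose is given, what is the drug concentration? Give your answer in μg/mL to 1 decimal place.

f = (1/2)^(τ/t½) = (1/2)^(4/3) ≈ 0.3969.
C₀ = D/Vd = 1115/213 ≈ 5.235 μg/mL.
Before the 3rd dose, 2 doses have been given. Superposition: Cmin = C₀·(f + f²).
≈ 5.235 × (0.3969 + 0.1575) ≈ 5.235 × 0.5544 ≈ 2.902 μg/mL.

2.9 μg/mL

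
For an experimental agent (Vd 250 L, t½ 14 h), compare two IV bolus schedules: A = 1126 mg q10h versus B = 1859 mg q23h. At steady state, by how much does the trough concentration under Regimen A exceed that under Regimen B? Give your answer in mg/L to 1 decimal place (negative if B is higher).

Regimen A: f = (1/2)^(10/14) ≈ 0.6095; Cmin,ss = (1126/250)·f/(1−f) ≈ 7.030 mg/L.
Regimen B: f = (1/2)^(23/14) ≈ 0.3202; Cmin,ss = (1859/250)·f/(1−f) ≈ 3.503 mg/L.
Difference ≈ 7.030 − 3.503 ≈ 3.527 mg/L.

3.5 mg/L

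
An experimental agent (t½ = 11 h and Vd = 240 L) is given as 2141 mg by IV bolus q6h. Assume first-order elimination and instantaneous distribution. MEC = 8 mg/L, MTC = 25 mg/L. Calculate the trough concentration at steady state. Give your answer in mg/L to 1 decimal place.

Over one 6-h interval, 6/11 ≈ 0.54545 half-lives elapse, leaving f ≈ 0.6852 of each dose.
Single-dose peak C₀ = D/Vd = 2141/240 ≈ 8.921 mg/L.
Steady-state trough Cmin,ss = C₀·f/(1−f) ≈ 8.921 × 0.6852/0.3148 ≈ 19.418 mg/L.
Trough 19.4 mg/L vs MEC 8 mg/L: adequate.

19.4 mg/L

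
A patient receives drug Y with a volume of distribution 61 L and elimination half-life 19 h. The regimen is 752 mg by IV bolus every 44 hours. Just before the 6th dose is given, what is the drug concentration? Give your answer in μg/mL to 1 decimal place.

3.1 μg/mL

f = (1/2)^(τ/t½) = (1/2)^(44/19) ≈ 0.2009.
C₀ = D/Vd = 752/61 ≈ 12.328 μg/mL.
Before the 6th dose, 5 doses have been given. Superposition: Cmin = C₀·(f + f² + … + f^5).
≈ 12.328 × (0.2009 + 0.0404 + 0.0081 + 0.0016 + 0.0003) ≈ 12.328 × 0.2513 ≈ 3.098 μg/mL.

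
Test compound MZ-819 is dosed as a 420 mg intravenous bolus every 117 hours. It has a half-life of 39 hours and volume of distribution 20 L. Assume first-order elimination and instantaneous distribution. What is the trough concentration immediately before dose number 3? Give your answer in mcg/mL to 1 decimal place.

f = (1/2)^(τ/t½) = (1/2)^(117/39) ≈ 0.1250.
C₀ = D/Vd = 420/20 ≈ 21.000 mcg/mL.
Before the 3rd dose, 2 doses have been given. Superposition: Cmin = C₀·(f + f²).
≈ 21.000 × (0.1250 + 0.0156) ≈ 21.000 × 0.1406 ≈ 2.953 mcg/mL.

3.0 mcg/mL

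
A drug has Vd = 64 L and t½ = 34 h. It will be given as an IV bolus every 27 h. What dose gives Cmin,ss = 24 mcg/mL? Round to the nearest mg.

τ/t½ = 27/34 ≈ 0.79412, so f = (1/2)^(27/34) ≈ 0.576696.
Cmin,ss = (D/Vd)·f/(1−f), so D = Cmin,ss·Vd·(1−f)/f.
D = 24 × 64 × (1−f)/f ≈ 24 × 64 × 0.73402 ≈ 1127.45 mg.

1127 mg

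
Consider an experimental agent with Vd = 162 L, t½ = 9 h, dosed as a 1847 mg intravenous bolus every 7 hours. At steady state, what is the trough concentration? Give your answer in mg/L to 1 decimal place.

16.0 mg/L

τ/t½ = 7/9 ≈ 0.77778, so fraction remaining f = (1/2)^(7/9) ≈ 0.5833.
Each bolus raises the concentration by D/Vd = 1847/162 ≈ 11.401 mg/L.
Steady-state trough Cmin,ss = C₀·f/(1−f) ≈ 11.401 × 0.5833/0.4167 ≈ 15.959 mg/L.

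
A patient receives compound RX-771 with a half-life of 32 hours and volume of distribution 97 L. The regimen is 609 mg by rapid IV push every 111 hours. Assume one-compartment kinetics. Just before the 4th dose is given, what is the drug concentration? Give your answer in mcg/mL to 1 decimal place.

0.6 mcg/mL

f = (1/2)^(τ/t½) = (1/2)^(111/32) ≈ 0.0903.
C₀ = D/Vd = 609/97 ≈ 6.278 mcg/mL.
Before the 4th dose, 3 doses have been given. Superposition: Cmin = C₀·(f + f² + … + f^3).
≈ 6.278 × (0.0903 + 0.0082 + 0.0007) ≈ 6.278 × 0.0992 ≈ 0.623 mcg/mL.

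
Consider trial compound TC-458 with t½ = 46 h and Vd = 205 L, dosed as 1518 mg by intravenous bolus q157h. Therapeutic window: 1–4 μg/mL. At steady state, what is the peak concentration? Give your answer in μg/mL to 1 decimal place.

τ/t½ = 157/46 ≈ 3.413, so fraction remaining f = (1/2)^(157/46) ≈ 0.0939.
Accumulation ratio R = 1/(1 − f) ≈ 1/0.9061 ≈ 1.1036.
Each bolus raises the concentration by D/Vd = 1518/205 ≈ 7.405 μg/mL.
Steady-state peak Cmax,ss = C₀·R ≈ 7.405 × 1.1036 ≈ 8.172 μg/mL.
Peak 8.2 μg/mL vs MTC 4 μg/mL: exceeds toxic threshold.

8.2 μg/mL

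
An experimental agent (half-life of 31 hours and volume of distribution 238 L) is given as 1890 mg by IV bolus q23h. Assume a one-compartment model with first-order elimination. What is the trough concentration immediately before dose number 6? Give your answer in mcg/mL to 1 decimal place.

10.9 mcg/mL

f = (1/2)^(τ/t½) = (1/2)^(23/31) ≈ 0.5979.
C₀ = D/Vd = 1890/238 ≈ 7.941 mcg/mL.
Before the 6th dose, 5 doses have been given. Superposition: Cmin = C₀·(f + f² + … + f^5).
≈ 7.941 × (0.5979 + 0.3575 + 0.2137 + 0.1278 + 0.0764) ≈ 7.941 × 1.3733 ≈ 10.905 mcg/mL.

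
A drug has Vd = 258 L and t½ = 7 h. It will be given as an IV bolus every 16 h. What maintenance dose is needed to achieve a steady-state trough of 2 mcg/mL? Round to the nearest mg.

2000 mg

τ/t½ = 16/7 ≈ 2.2857, so f = (1/2)^(16/7) ≈ 0.205084.
Cmin,ss = (D/Vd)·f/(1−f), so D = Cmin,ss·Vd·(1−f)/f.
D = 2 × 258 × (1−f)/f ≈ 2 × 258 × 3.87605 ≈ 2000.04 mg.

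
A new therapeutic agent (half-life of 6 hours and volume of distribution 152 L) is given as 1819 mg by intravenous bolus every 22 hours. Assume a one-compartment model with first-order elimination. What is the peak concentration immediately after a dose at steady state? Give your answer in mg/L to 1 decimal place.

13.0 mg/L

Over one 22-h interval, 22/6 ≈ 3.6667 half-lives elapse, leaving f ≈ 0.0787 of each dose.
At steady state, accumulation factor R = 1/(1 − e^(−kτ)) ≈ 1.0854.
Each bolus raises the concentration by D/Vd = 1819/152 ≈ 11.967 mg/L.
Cmax,ss = C₀/(1 − f) ≈ 11.967/0.9213 ≈ 12.989 mg/L.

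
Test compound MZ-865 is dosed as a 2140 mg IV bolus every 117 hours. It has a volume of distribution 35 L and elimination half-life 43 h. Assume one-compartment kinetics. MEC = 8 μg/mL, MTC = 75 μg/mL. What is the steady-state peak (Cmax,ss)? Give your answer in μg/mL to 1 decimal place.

72.1 μg/mL

Over one 117-h interval, 117/43 ≈ 2.7209 half-lives elapse, leaving f ≈ 0.1517 of each dose.
At steady state, accumulation factor R = 1/(1 − e^(−kτ)) ≈ 1.1788.
Each bolus raises the concentration by D/Vd = 2140/35 ≈ 61.143 μg/mL.
Cmax,ss = C₀/(1 − f) ≈ 61.143/0.8483 ≈ 72.077 μg/mL.
Peak 72.1 μg/mL vs MTC 75 μg/mL: below toxic threshold.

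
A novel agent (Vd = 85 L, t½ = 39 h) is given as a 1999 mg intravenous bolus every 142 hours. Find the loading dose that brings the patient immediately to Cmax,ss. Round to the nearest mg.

f = (1/2)^(142/39) ≈ 0.080157; accumulation ratio R = 1/(1−f) ≈ 1.08714.
Loading dose to hit Cmax,ss on first dose: D_load = D_maint·R ≈ 1999 × 1.08714 ≈ 2173.19 mg.

2173 mg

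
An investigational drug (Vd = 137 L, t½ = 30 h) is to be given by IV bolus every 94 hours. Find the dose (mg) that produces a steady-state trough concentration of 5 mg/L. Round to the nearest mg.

τ/t½ = 94/30 ≈ 3.1333, so f = (1/2)^(94/30) ≈ 0.113965.
Cmin,ss = (D/Vd)·f/(1−f), so D = Cmin,ss·Vd·(1−f)/f.
D = 5 × 137 × (1−f)/f ≈ 5 × 137 × 7.77462 ≈ 5325.61 mg.

5326 mg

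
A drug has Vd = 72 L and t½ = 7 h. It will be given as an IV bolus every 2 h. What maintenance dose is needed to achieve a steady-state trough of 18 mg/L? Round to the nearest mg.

τ/t½ = 2/7 ≈ 0.28571, so f = (1/2)^(2/7) ≈ 0.820335.
Cmin,ss = (D/Vd)·f/(1−f), so D = Cmin,ss·Vd·(1−f)/f.
D = 18 × 72 × (1−f)/f ≈ 18 × 72 × 0.21901 ≈ 283.84 mg.

284 mg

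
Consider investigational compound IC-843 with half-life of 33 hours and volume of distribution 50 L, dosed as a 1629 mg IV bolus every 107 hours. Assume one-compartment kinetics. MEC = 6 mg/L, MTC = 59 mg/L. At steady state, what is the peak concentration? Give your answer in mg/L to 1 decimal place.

Over one 107-h interval, 107/33 ≈ 3.2424 half-lives elapse, leaving f ≈ 0.1057 of each dose.
Accumulation ratio R = 1/(1 − f) ≈ 1/0.8943 ≈ 1.1182.
Each bolus raises the concentration by D/Vd = 1629/50 ≈ 32.580 mg/L.
Steady-state peak Cmax,ss = C₀·R ≈ 32.580 × 1.1182 ≈ 36.431 mg/L.
Peak 36.4 mg/L vs MTC 59 mg/L: below toxic threshold.

36.4 mg/L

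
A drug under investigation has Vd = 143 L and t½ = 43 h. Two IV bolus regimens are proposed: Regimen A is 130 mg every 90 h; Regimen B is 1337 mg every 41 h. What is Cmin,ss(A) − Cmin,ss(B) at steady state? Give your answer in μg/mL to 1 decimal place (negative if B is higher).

-9.7 μg/mL

Regimen A: f = (1/2)^(90/43) ≈ 0.2344; Cmin,ss = (130/143)·f/(1−f) ≈ 0.278 μg/mL.
Regimen B: f = (1/2)^(41/43) ≈ 0.5164; Cmin,ss = (1337/143)·f/(1−f) ≈ 9.984 μg/mL.
Difference ≈ 0.278 − 9.984 ≈ -9.706 μg/mL.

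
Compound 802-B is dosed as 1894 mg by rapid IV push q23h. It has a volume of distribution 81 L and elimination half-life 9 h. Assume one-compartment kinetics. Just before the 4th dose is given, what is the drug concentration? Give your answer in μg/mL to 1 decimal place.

4.8 μg/mL

f = (1/2)^(τ/t½) = (1/2)^(23/9) ≈ 0.1701.
C₀ = D/Vd = 1894/81 ≈ 23.383 μg/mL.
Before the 4th dose, 3 doses have been given. Superposition: Cmin = C₀·(f + f² + … + f^3).
≈ 23.383 × (0.1701 + 0.0289 + 0.0049) ≈ 23.383 × 0.2039 ≈ 4.768 μg/mL.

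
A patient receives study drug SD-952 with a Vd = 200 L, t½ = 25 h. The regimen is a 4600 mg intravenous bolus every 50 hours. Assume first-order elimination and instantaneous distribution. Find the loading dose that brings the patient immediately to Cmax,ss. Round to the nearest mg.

6133 mg

f = (1/2)^(50/25) ≈ 0.250000; accumulation ratio R = 1/(1−f) ≈ 1.33333.
Loading dose to hit Cmax,ss on first dose: D_load = D_maint·R ≈ 4600 × 1.33333 ≈ 6133.32 mg.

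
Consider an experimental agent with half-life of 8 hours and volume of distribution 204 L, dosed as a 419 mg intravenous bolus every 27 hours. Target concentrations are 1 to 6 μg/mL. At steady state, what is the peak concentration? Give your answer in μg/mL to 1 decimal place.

k = ln2/t½ = ln2/8 ≈ 0.086643 h⁻¹; fraction remaining f = e^(−kτ) = e^(−0.086643×27) ≈ 0.0964.
Accumulation ratio R = 1/(1 − f) ≈ 1/0.9036 ≈ 1.1067.
Single-dose peak C₀ = D/Vd = 419/204 ≈ 2.054 μg/mL.
Steady-state peak Cmax,ss = C₀·R ≈ 2.054 × 1.1067 ≈ 2.273 μg/mL.
Peak 2.3 μg/mL vs MTC 6 μg/mL: below toxic threshold.

2.3 μg/mL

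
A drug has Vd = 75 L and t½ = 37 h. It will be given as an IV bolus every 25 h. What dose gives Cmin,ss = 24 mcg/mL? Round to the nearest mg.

1075 mg

τ/t½ = 25/37 ≈ 0.67568, so f = (1/2)^(25/37) ≈ 0.626039.
Cmin,ss = (D/Vd)·f/(1−f), so D = Cmin,ss·Vd·(1−f)/f.
D = 24 × 75 × (1−f)/f ≈ 24 × 75 × 0.59734 ≈ 1075.21 mg.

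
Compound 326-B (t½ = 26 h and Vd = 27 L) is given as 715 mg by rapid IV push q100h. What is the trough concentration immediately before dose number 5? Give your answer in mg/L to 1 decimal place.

2.0 mg/L

f = (1/2)^(τ/t½) = (1/2)^(100/26) ≈ 0.0695.
C₀ = D/Vd = 715/27 ≈ 26.481 mg/L.
Before the 5th dose, 4 doses have been given. Superposition: Cmin = C₀·(f + f² + … + f^4).
≈ 26.481 × (0.0695 + 0.0048 + 0.0003 + 0.0000) ≈ 26.481 × 0.0746 ≈ 1.975 mg/L.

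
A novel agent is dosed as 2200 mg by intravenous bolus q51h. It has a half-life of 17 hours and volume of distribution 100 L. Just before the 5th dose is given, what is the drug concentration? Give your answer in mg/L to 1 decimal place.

3.1 mg/L

f = (1/2)^(τ/t½) = (1/2)^(51/17) ≈ 0.1250.
C₀ = D/Vd = 2200/100 ≈ 22.000 mg/L.
Before the 5th dose, 4 doses have been given. Superposition: Cmin = C₀·(f + f² + … + f^4).
≈ 22.000 × (0.1250 + 0.0156 + 0.0020 + 0.0002) ≈ 22.000 × 0.1428 ≈ 3.142 mg/L.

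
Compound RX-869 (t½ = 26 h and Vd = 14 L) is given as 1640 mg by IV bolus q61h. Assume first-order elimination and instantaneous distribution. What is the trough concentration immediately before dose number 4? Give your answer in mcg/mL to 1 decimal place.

f = (1/2)^(τ/t½) = (1/2)^(61/26) ≈ 0.1967.
C₀ = D/Vd = 1640/14 ≈ 117.143 mcg/mL.
Before the 4th dose, 3 doses have been given. Superposition: Cmin = C₀·(f + f² + … + f^3).
≈ 117.143 × (0.1967 + 0.0387 + 0.0076) ≈ 117.143 × 0.2430 ≈ 28.466 mcg/mL.

28.5 mcg/mL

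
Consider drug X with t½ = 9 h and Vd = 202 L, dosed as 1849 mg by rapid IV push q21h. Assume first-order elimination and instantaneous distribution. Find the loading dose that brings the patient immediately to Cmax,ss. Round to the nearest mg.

f = (1/2)^(21/9) ≈ 0.198425; accumulation ratio R = 1/(1−f) ≈ 1.24754.
Loading dose to hit Cmax,ss on first dose: D_load = D_maint·R ≈ 1849 × 1.24754 ≈ 2306.70 mg.

2307 mg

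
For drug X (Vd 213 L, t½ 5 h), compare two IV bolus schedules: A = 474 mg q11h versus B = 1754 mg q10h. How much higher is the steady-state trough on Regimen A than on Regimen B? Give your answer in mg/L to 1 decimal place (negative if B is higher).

Regimen A: f = (1/2)^(11/5) ≈ 0.2176; Cmin,ss = (474/213)·f/(1−f) ≈ 0.619 mg/L.
Regimen B: f = (1/2)^(10/5) ≈ 0.2500; Cmin,ss = (1754/213)·f/(1−f) ≈ 2.745 mg/L.
Difference ≈ 0.619 − 2.745 ≈ -2.126 mg/L.

-2.1 mg/L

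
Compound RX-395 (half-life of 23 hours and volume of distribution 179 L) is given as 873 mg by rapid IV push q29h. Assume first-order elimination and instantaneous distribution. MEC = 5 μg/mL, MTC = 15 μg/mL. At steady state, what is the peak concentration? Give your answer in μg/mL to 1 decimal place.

8.4 μg/mL

τ/t½ = 29/23 ≈ 1.2609, so fraction remaining f = (1/2)^(29/23) ≈ 0.4173.
At steady state, accumulation factor R = 1/(1 − e^(−kτ)) ≈ 1.7161.
Single-dose peak C₀ = D/Vd = 873/179 ≈ 4.877 μg/mL.
Steady-state peak Cmax,ss = C₀·R ≈ 4.877 × 1.7161 ≈ 8.369 μg/mL.
Peak 8.4 μg/mL vs MTC 15 μg/mL: below toxic threshold.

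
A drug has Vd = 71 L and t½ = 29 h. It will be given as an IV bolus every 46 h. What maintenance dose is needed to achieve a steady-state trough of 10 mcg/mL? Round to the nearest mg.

1422 mg

τ/t½ = 46/29 ≈ 1.5862, so f = (1/2)^(46/29) ≈ 0.333046.
Cmin,ss = (D/Vd)·f/(1−f), so D = Cmin,ss·Vd·(1−f)/f.
D = 10 × 71 × (1−f)/f ≈ 10 × 71 × 2.00259 ≈ 1421.84 mg.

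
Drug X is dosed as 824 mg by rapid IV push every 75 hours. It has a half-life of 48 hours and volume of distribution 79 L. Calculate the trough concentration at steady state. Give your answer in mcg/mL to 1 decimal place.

5.3 mcg/mL

k = ln2/t½ = ln2/48 ≈ 0.014441 h⁻¹; fraction remaining f = e^(−kτ) = e^(−0.014441×75) ≈ 0.3386.
At steady state, accumulation factor R = 1/(1 − e^(−kτ)) ≈ 1.5119.
Single-dose peak C₀ = D/Vd = 824/79 ≈ 10.430 mcg/mL.
Steady-state peak Cmax,ss = C₀·R ≈ 10.430 × 1.5119 ≈ 15.769 mcg/mL.
One interval later, Cmin,ss = Cmax,ss·e^(−kτ) ≈ 15.769 × 0.3386 ≈ 5.339 mcg/mL.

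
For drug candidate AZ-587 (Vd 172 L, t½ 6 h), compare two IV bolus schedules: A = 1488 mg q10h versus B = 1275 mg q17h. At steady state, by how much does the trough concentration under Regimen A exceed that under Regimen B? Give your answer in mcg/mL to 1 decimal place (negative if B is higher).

2.8 mcg/mL

Regimen A: f = (1/2)^(10/6) ≈ 0.3150; Cmin,ss = (1488/172)·f/(1−f) ≈ 3.978 mcg/mL.
Regimen B: f = (1/2)^(17/6) ≈ 0.1403; Cmin,ss = (1275/172)·f/(1−f) ≈ 1.210 mcg/mL.
Difference ≈ 3.978 − 1.210 ≈ 2.768 mcg/mL.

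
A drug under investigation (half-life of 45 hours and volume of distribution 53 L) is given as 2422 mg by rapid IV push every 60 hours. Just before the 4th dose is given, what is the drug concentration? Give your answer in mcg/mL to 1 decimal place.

f = (1/2)^(τ/t½) = (1/2)^(60/45) ≈ 0.3969.
C₀ = D/Vd = 2422/53 ≈ 45.698 mcg/mL.
Before the 4th dose, 3 doses have been given. Superposition: Cmin = C₀·(f + f² + … + f^3).
≈ 45.698 × (0.3969 + 0.1575 + 0.0625) ≈ 45.698 × 0.6169 ≈ 28.191 mcg/mL.

28.2 mcg/mL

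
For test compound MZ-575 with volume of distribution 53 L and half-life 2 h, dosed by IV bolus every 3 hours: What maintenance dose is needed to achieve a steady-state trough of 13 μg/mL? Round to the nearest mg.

1260 mg

τ/t½ = 3/2 ≈ 1.5, so f = (1/2)^(3/2) ≈ 0.353553.
Cmin,ss = (D/Vd)·f/(1−f), so D = Cmin,ss·Vd·(1−f)/f.
D = 13 × 53 × (1−f)/f ≈ 13 × 53 × 1.82843 ≈ 1259.79 mg.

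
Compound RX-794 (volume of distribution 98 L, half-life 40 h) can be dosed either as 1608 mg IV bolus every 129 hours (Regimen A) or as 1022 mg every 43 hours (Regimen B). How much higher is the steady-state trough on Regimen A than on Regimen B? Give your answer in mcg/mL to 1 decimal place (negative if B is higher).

Regimen A: f = (1/2)^(129/40) ≈ 0.1069; Cmin,ss = (1608/98)·f/(1−f) ≈ 1.964 mcg/mL.
Regimen B: f = (1/2)^(43/40) ≈ 0.4747; Cmin,ss = (1022/98)·f/(1−f) ≈ 9.424 mcg/mL.
Difference ≈ 1.964 − 9.424 ≈ -7.460 mcg/mL.

-7.5 mcg/mL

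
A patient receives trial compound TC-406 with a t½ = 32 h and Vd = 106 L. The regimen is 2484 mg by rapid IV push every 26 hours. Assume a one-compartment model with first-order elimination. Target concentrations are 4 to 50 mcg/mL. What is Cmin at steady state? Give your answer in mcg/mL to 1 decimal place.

31.0 mcg/mL

k = ln2/t½ = ln2/32 ≈ 0.021661 h⁻¹; fraction remaining f = e^(−kτ) = e^(−0.021661×26) ≈ 0.5694.
Single-dose peak C₀ = D/Vd = 2484/106 ≈ 23.434 mcg/mL.
Steady-state trough Cmin,ss = C₀·f/(1−f) ≈ 23.434 × 0.5694/0.4306 ≈ 30.988 mcg/mL.
Trough 31.0 mcg/mL vs MEC 4 mcg/mL: adequate.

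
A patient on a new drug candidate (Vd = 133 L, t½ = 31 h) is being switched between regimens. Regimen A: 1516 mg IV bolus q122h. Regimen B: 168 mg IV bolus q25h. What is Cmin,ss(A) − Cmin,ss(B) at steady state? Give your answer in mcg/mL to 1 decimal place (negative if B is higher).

-0.9 mcg/mL

Regimen A: f = (1/2)^(122/31) ≈ 0.0654; Cmin,ss = (1516/133)·f/(1−f) ≈ 0.798 mcg/mL.
Regimen B: f = (1/2)^(25/31) ≈ 0.5718; Cmin,ss = (168/133)·f/(1−f) ≈ 1.687 mcg/mL.
Difference ≈ 0.798 − 1.687 ≈ -0.889 mcg/mL.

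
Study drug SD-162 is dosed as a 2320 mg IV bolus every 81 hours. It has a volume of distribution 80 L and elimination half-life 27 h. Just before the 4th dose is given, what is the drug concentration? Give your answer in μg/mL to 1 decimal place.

f = (1/2)^(τ/t½) = (1/2)^(81/27) ≈ 0.1250.
C₀ = D/Vd = 2320/80 ≈ 29.000 μg/mL.
Before the 4th dose, 3 doses have been given. Superposition: Cmin = C₀·(f + f² + … + f^3).
≈ 29.000 × (0.1250 + 0.0156 + 0.0020) ≈ 29.000 × 0.1426 ≈ 4.135 μg/mL.

4.1 μg/mL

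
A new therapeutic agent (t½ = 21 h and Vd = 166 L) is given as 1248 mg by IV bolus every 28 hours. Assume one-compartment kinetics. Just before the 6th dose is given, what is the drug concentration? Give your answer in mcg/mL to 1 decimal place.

f = (1/2)^(τ/t½) = (1/2)^(28/21) ≈ 0.3969.
C₀ = D/Vd = 1248/166 ≈ 7.518 mcg/mL.
Before the 6th dose, 5 doses have been given. Superposition: Cmin = C₀·(f + f² + … + f^5).
≈ 7.518 × (0.3969 + 0.1575 + 0.0625 + 0.0248 + 0.0098) ≈ 7.518 × 0.6515 ≈ 4.898 mcg/mL.

4.9 mcg/mL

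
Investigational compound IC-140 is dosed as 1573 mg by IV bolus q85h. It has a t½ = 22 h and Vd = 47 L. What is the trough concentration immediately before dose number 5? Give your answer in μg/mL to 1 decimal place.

2.5 μg/mL

f = (1/2)^(τ/t½) = (1/2)^(85/22) ≈ 0.0687.
C₀ = D/Vd = 1573/47 ≈ 33.468 μg/mL.
Before the 5th dose, 4 doses have been given. Superposition: Cmin = C₀·(f + f² + … + f^4).
≈ 33.468 × (0.0687 + 0.0047 + 0.0003 + 0.0000) ≈ 33.468 × 0.0737 ≈ 2.467 μg/mL.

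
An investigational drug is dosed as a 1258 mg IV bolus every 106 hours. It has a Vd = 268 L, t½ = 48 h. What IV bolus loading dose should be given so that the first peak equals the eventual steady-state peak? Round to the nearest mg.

1605 mg

f = (1/2)^(106/48) ≈ 0.216384; accumulation ratio R = 1/(1−f) ≈ 1.27614.
Loading dose to hit Cmax,ss on first dose: D_load = D_maint·R ≈ 1258 × 1.27614 ≈ 1605.38 mg.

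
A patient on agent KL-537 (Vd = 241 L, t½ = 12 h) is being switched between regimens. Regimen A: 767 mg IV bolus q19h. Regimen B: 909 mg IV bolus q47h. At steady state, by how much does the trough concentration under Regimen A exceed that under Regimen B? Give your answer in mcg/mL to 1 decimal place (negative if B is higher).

1.3 mcg/mL

Regimen A: f = (1/2)^(19/12) ≈ 0.3337; Cmin,ss = (767/241)·f/(1−f) ≈ 1.594 mcg/mL.
Regimen B: f = (1/2)^(47/12) ≈ 0.0662; Cmin,ss = (909/241)·f/(1−f) ≈ 0.267 mcg/mL.
Difference ≈ 1.594 − 0.267 ≈ 1.327 mcg/mL.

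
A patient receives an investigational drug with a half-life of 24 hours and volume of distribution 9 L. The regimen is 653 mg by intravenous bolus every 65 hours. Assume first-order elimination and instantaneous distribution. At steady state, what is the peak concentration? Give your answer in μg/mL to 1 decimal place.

Over one 65-h interval, 65/24 ≈ 2.7083 half-lives elapse, leaving f ≈ 0.1530 of each dose.
At steady state, accumulation factor R = 1/(1 − e^(−kτ)) ≈ 1.1806.
Single-dose peak C₀ = D/Vd = 653/9 ≈ 72.556 μg/mL.
Steady-state peak Cmax,ss = C₀·R ≈ 72.556 × 1.1806 ≈ 85.660 μg/mL.

85.7 μg/mL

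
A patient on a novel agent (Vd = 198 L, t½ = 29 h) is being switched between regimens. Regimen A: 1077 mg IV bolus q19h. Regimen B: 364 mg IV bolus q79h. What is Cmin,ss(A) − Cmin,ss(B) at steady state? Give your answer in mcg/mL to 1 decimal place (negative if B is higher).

Regimen A: f = (1/2)^(19/29) ≈ 0.6350; Cmin,ss = (1077/198)·f/(1−f) ≈ 9.463 mcg/mL.
Regimen B: f = (1/2)^(79/29) ≈ 0.1513; Cmin,ss = (364/198)·f/(1−f) ≈ 0.328 mcg/mL.
Difference ≈ 9.463 − 0.328 ≈ 9.135 mcg/mL.

9.1 mcg/mL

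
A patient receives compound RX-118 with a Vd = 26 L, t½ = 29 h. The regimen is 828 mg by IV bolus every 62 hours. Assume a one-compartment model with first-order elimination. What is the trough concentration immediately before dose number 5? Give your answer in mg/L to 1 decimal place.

f = (1/2)^(τ/t½) = (1/2)^(62/29) ≈ 0.2272.
C₀ = D/Vd = 828/26 ≈ 31.846 mg/L.
Before the 5th dose, 4 doses have been given. Superposition: Cmin = C₀·(f + f² + … + f^4).
≈ 31.846 × (0.2272 + 0.0516 + 0.0117 + 0.0027) ≈ 31.846 × 0.2932 ≈ 9.337 mg/L.

9.3 mg/L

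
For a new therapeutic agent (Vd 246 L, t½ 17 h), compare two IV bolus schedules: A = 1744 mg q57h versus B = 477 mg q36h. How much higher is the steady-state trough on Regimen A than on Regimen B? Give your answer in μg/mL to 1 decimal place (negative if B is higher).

0.2 μg/mL

Regimen A: f = (1/2)^(57/17) ≈ 0.0979; Cmin,ss = (1744/246)·f/(1−f) ≈ 0.769 μg/mL.
Regimen B: f = (1/2)^(36/17) ≈ 0.2304; Cmin,ss = (477/246)·f/(1−f) ≈ 0.580 μg/mL.
Difference ≈ 0.769 − 0.580 ≈ 0.189 μg/mL.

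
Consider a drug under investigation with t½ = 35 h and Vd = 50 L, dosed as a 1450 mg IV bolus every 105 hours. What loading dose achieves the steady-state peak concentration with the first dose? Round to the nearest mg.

1657 mg

f = (1/2)^(105/35) ≈ 0.125000; accumulation ratio R = 1/(1−f) ≈ 1.14286.
Loading dose to hit Cmax,ss on first dose: D_load = D_maint·R ≈ 1450 × 1.14286 ≈ 1657.15 mg.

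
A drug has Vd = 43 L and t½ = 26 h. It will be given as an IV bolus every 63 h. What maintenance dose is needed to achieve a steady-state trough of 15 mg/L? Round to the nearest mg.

τ/t½ = 63/26 ≈ 2.4231, so f = (1/2)^(63/26) ≈ 0.186458.
Cmin,ss = (D/Vd)·f/(1−f), so D = Cmin,ss·Vd·(1−f)/f.
D = 15 × 43 × (1−f)/f ≈ 15 × 43 × 4.36314 ≈ 2814.23 mg.

2814 mg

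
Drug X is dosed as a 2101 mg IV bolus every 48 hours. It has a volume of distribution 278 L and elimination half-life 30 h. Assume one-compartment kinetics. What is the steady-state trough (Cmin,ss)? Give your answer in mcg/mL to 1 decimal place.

τ/t½ = 48/30 ≈ 1.6, so fraction remaining f = (1/2)^(48/30) ≈ 0.3299.
Accumulation ratio R = 1/(1 − f) ≈ 1/0.6701 ≈ 1.4923.
Each bolus raises the concentration by D/Vd = 2101/278 ≈ 7.558 mcg/mL.
Steady-state peak Cmax,ss = C₀·R ≈ 7.558 × 1.4923 ≈ 11.279 mcg/mL.
Steady-state trough Cmin,ss = Cmax,ss·f ≈ 11.279 × 0.3299 ≈ 3.721 mcg/mL.

3.7 mcg/mL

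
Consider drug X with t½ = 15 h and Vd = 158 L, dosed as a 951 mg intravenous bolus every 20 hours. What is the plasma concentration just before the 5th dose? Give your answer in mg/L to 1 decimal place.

f = (1/2)^(τ/t½) = (1/2)^(20/15) ≈ 0.3969.
C₀ = D/Vd = 951/158 ≈ 6.019 mg/L.
Before the 5th dose, 4 doses have been given. Superposition: Cmin = C₀·(f + f² + … + f^4).
≈ 6.019 × (0.3969 + 0.1575 + 0.0625 + 0.0248) ≈ 6.019 × 0.6417 ≈ 3.862 mg/L.

3.9 mg/L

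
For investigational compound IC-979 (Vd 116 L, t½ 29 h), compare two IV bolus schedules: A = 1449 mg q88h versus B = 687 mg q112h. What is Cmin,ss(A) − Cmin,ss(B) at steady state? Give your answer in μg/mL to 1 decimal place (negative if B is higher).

Regimen A: f = (1/2)^(88/29) ≈ 0.1220; Cmin,ss = (1449/116)·f/(1−f) ≈ 1.736 μg/mL.
Regimen B: f = (1/2)^(112/29) ≈ 0.0688; Cmin,ss = (687/116)·f/(1−f) ≈ 0.438 μg/mL.
Difference ≈ 1.736 − 0.438 ≈ 1.298 μg/mL.

1.3 μg/mL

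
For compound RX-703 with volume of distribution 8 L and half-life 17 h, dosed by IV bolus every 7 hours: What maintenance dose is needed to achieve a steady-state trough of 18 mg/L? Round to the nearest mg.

τ/t½ = 7/17 ≈ 0.41176, so f = (1/2)^(7/17) ≈ 0.751703.
Cmin,ss = (D/Vd)·f/(1−f), so D = Cmin,ss·Vd·(1−f)/f.
D = 18 × 8 × (1−f)/f ≈ 18 × 8 × 0.33031 ≈ 47.56 mg.

48 mg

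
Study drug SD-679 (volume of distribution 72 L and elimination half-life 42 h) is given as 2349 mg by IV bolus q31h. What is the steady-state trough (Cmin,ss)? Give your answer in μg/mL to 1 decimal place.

Over one 31-h interval, 31/42 ≈ 0.7381 half-lives elapse, leaving f ≈ 0.5995 of each dose.
At steady state, accumulation factor R = 1/(1 − e^(−kτ)) ≈ 2.4969.
Each bolus raises the concentration by D/Vd = 2349/72 ≈ 32.625 μg/mL.
Cmax,ss = C₀/(1 − f) ≈ 32.625/0.4005 ≈ 81.461 μg/mL.
Steady-state trough Cmin,ss = Cmax,ss·f ≈ 81.461 × 0.5995 ≈ 48.836 μg/mL.

48.8 μg/mL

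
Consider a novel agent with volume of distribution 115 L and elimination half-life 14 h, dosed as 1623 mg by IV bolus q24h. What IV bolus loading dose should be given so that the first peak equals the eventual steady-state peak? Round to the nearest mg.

2334 mg

f = (1/2)^(24/14) ≈ 0.304753; accumulation ratio R = 1/(1−f) ≈ 1.43834.
Loading dose to hit Cmax,ss on first dose: D_load = D_maint·R ≈ 1623 × 1.43834 ≈ 2334.43 mg.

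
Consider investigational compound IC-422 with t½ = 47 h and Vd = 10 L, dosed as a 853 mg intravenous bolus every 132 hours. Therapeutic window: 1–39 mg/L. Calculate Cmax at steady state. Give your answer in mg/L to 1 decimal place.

k = ln2/t½ = ln2/47 ≈ 0.014748 h⁻¹; fraction remaining f = e^(−kτ) = e^(−0.014748×132) ≈ 0.1427.
Accumulation ratio R = 1/(1 − f) ≈ 1/0.8573 ≈ 1.1665.
Each bolus raises the concentration by D/Vd = 853/10 ≈ 85.300 mg/L.
Cmax,ss = C₀/(1 − f) ≈ 85.300/0.8573 ≈ 99.498 mg/L.
Peak 99.5 mg/L vs MTC 39 mg/L: exceeds toxic threshold.

99.5 mg/L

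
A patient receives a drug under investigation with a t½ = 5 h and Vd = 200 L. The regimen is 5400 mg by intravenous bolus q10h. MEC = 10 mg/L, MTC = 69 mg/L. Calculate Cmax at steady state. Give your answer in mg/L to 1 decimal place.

The dosing interval is 2 half-lives, so f = 2^(−2) = 0.25.
Accumulation ratio R = 1/(1 − f) = 1/0.75 = 4/3.
Single-dose peak C₀ = D/Vd = 5400/200 = 27 mg/L.
Steady-state peak Cmax,ss = C₀·R = 27 × 4/3 ≈ 36.000 mg/L.
Peak 36.0 mg/L vs MTC 69 mg/L: below toxic threshold.

36.0 mg/L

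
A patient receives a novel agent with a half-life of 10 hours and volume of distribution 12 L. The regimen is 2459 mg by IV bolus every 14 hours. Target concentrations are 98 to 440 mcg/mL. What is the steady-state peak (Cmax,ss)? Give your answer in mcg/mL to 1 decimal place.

k = ln2/t½ = ln2/10 ≈ 0.069315 h⁻¹; fraction remaining f = e^(−kτ) = e^(−0.069315×14) ≈ 0.3789.
At steady state, accumulation factor R = 1/(1 − e^(−kτ)) ≈ 1.6100.
Single-dose peak C₀ = D/Vd = 2459/12 ≈ 204.917 mcg/mL.
Cmax,ss = C₀/(1 − f) ≈ 204.917/0.6211 ≈ 329.926 mcg/mL.
Peak 329.9 mcg/mL vs MTC 440 mcg/mL: below toxic threshold.

329.9 mcg/mL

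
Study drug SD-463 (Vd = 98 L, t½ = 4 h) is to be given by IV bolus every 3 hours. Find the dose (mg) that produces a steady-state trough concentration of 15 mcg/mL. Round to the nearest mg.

1002 mg

τ/t½ = 3/4 ≈ 0.75, so f = (1/2)^(3/4) ≈ 0.594604.
Cmin,ss = (D/Vd)·f/(1−f), so D = Cmin,ss·Vd·(1−f)/f.
D = 15 × 98 × (1−f)/f ≈ 15 × 98 × 0.68179 ≈ 1002.23 mg.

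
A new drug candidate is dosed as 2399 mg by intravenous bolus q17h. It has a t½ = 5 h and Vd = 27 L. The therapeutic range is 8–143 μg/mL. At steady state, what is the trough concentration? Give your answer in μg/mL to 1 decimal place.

9.3 μg/mL

Over one 17-h interval, 17/5 ≈ 3.4 half-lives elapse, leaving f ≈ 0.0947 of each dose.
At steady state, accumulation factor R = 1/(1 − e^(−kτ)) ≈ 1.1046.
Each bolus raises the concentration by D/Vd = 2399/27 ≈ 88.852 μg/mL.
Steady-state peak Cmax,ss = C₀·R ≈ 88.852 × 1.1046 ≈ 98.146 μg/mL.
One interval later, Cmin,ss = Cmax,ss·e^(−kτ) ≈ 98.146 × 0.0947 ≈ 9.294 μg/mL.
Trough 9.3 μg/mL vs MEC 8 μg/mL: adequate.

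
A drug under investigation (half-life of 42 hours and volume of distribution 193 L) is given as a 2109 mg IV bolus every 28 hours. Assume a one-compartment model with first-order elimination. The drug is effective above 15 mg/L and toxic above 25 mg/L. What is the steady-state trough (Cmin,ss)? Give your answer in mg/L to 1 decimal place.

k = ln2/t½ = ln2/42 ≈ 0.016504 h⁻¹; fraction remaining f = e^(−kτ) = e^(−0.016504×28) ≈ 0.6300.
Single-dose peak C₀ = D/Vd = 2109/193 ≈ 10.927 mg/L.
Steady-state trough Cmin,ss = C₀·f/(1−f) ≈ 10.927 × 0.6300/0.3700 ≈ 18.605 mg/L.
Trough 18.6 mg/L vs MEC 15 mg/L: adequate.

18.6 mg/L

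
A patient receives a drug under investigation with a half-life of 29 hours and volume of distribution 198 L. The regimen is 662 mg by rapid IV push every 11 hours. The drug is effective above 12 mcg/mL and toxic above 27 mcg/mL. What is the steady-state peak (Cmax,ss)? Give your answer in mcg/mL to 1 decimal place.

14.5 mcg/mL

τ/t½ = 11/29 ≈ 0.37931, so fraction remaining f = (1/2)^(11/29) ≈ 0.7688.
At steady state, accumulation factor R = 1/(1 − e^(−kτ)) ≈ 4.3253.
Single-dose peak C₀ = D/Vd = 662/198 ≈ 3.343 mcg/mL.
Steady-state peak Cmax,ss = C₀·R ≈ 3.343 × 4.3253 ≈ 14.459 mcg/mL.
Peak 14.5 mcg/mL vs MTC 27 mcg/mL: below toxic threshold.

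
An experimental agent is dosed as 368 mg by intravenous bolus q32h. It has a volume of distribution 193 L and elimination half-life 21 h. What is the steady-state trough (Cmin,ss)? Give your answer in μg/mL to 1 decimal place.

k = ln2/t½ = ln2/21 ≈ 0.033007 h⁻¹; fraction remaining f = e^(−kτ) = e^(−0.033007×32) ≈ 0.3478.
Single-dose peak C₀ = D/Vd = 368/193 ≈ 1.907 μg/mL.
Steady-state trough Cmin,ss = C₀·f/(1−f) ≈ 1.907 × 0.3478/0.6522 ≈ 1.017 μg/mL.

1.0 μg/mL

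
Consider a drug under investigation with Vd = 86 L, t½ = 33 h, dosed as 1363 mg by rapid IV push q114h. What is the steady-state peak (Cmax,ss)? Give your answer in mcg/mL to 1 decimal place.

k = ln2/t½ = ln2/33 ≈ 0.021004 h⁻¹; fraction remaining f = e^(−kτ) = e^(−0.021004×114) ≈ 0.0912.
At steady state, accumulation factor R = 1/(1 − e^(−kτ)) ≈ 1.1004.
Each bolus raises the concentration by D/Vd = 1363/86 ≈ 15.849 mcg/mL.
Cmax,ss = C₀/(1 − f) ≈ 15.849/0.9088 ≈ 17.439 mcg/mL.

17.4 mcg/mL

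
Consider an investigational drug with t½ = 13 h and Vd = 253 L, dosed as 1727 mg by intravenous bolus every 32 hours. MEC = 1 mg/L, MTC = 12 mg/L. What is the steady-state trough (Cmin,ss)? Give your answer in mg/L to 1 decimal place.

1.5 mg/L

Over one 32-h interval, 32/13 ≈ 2.4615 half-lives elapse, leaving f ≈ 0.1816 of each dose.
At steady state, accumulation factor R = 1/(1 − e^(−kτ)) ≈ 1.2219.
Each bolus raises the concentration by D/Vd = 1727/253 ≈ 6.826 mg/L.
Steady-state peak Cmax,ss = C₀·R ≈ 6.826 × 1.2219 ≈ 8.341 mg/L.
Steady-state trough Cmin,ss = Cmax,ss·f ≈ 8.341 × 0.1816 ≈ 1.515 mg/L.
Trough 1.5 mg/L vs MEC 1 mg/L: adequate.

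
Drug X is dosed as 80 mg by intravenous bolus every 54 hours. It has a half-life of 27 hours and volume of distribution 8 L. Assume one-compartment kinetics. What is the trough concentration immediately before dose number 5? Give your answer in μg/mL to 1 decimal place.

f = (1/2)^(τ/t½) = (1/2)^(54/27) ≈ 0.2500.
C₀ = D/Vd = 80/8 ≈ 10.000 μg/mL.
Before the 5th dose, 4 doses have been given. Superposition: Cmin = C₀·(f + f² + … + f^4).
≈ 10.000 × (0.2500 + 0.0625 + 0.0156 + 0.0039) ≈ 10.000 × 0.3320 ≈ 3.320 μg/mL.

3.3 μg/mL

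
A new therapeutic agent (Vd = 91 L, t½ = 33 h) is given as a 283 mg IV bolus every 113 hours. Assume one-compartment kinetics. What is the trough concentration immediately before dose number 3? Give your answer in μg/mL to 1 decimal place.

0.3 μg/mL

f = (1/2)^(τ/t½) = (1/2)^(113/33) ≈ 0.0932.
C₀ = D/Vd = 283/91 ≈ 3.110 μg/mL.
Before the 3rd dose, 2 doses have been given. Superposition: Cmin = C₀·(f + f²).
≈ 3.110 × (0.0932 + 0.0087) ≈ 3.110 × 0.1019 ≈ 0.317 μg/mL.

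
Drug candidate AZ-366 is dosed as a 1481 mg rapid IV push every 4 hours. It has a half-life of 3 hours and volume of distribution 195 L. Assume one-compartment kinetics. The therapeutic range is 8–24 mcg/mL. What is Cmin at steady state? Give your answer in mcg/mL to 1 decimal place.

Over one 4-h interval, 4/3 ≈ 1.3333 half-lives elapse, leaving f ≈ 0.3969 of each dose.
Single-dose peak C₀ = D/Vd = 1481/195 ≈ 7.595 mcg/mL.
Steady-state trough Cmin,ss = C₀·f/(1−f) ≈ 7.595 × 0.3969/0.6031 ≈ 4.998 mcg/mL.
Trough 5.0 mcg/mL vs MEC 8 mcg/mL: subtherapeutic.

5.0 mcg/mL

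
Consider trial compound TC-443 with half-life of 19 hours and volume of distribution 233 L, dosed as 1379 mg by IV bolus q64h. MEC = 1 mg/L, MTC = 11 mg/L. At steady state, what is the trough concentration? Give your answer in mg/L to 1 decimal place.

0.6 mg/L

Over one 64-h interval, 64/19 ≈ 3.3684 half-lives elapse, leaving f ≈ 0.0968 of each dose.
Accumulation ratio R = 1/(1 − f) ≈ 1/0.9032 ≈ 1.1072.
Single-dose peak C₀ = D/Vd = 1379/233 ≈ 5.918 mg/L.
Cmax,ss = C₀/(1 − f) ≈ 5.918/0.9032 ≈ 6.552 mg/L.
One interval later, Cmin,ss = Cmax,ss·e^(−kτ) ≈ 6.552 × 0.0968 ≈ 0.634 mg/L.
Trough 0.6 mg/L vs MEC 1 mg/L: subtherapeutic.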